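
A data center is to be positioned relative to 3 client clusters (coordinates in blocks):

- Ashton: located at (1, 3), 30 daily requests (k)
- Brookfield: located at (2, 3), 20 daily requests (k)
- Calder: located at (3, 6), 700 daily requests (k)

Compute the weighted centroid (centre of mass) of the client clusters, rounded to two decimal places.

The minimiser of Σwᵢ‖p−pᵢ‖² is the weighted centroid p* = (Σwᵢpᵢ)/(Σwᵢ).
Σwᵢ = 750.
Σwᵢxᵢ = 30·1 + 20·2 + 700·3 = 2170.
Σwᵢyᵢ = 30·3 + 20·3 + 700·6 = 4350.
x* = 2170/750 = 2.89, y* = 4350/750 = 5.80.

(2.89, 5.80)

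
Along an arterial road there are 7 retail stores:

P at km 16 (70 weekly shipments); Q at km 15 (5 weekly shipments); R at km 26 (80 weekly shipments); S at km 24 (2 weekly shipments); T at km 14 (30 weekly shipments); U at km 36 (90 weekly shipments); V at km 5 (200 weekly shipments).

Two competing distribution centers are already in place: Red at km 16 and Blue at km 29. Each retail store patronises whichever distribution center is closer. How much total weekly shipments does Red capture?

305

The indifferent point is the midpoint (16+29)/2 = 22.5; retail stores left of it (closer to Red at 16) go to Red, those right go to Blue.
  V at 5 (w=200) → Red
  T at 14 (w=30) → Red
  Q at 15 (w=5) → Red
  P at 16 (w=70) → Red
  S at 24 (w=2) → Blue
  R at 26 (w=80) → Blue
  U at 36 (w=90) → Blue
Red captures 305; Blue captures 172.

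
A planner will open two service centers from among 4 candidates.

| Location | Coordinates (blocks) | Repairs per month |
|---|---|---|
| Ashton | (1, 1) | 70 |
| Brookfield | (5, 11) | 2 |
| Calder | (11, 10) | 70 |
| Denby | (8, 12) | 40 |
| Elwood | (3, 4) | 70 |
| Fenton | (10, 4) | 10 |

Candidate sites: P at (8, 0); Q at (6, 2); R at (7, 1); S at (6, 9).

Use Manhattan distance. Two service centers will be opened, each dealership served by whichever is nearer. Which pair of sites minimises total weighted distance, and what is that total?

Evaluate every pair (each demand assigned to the nearer of the two):
  {Q, S}: total = 1456
  {R, S}: total = 1596
  {P, S}: total = 1806
  {P, Q}: total = 2240
  {Q, R}: total = 2240
  {P, R}: total = 2384
Best pair: {Q, S} with total 1456.

{Q, S}, total 1456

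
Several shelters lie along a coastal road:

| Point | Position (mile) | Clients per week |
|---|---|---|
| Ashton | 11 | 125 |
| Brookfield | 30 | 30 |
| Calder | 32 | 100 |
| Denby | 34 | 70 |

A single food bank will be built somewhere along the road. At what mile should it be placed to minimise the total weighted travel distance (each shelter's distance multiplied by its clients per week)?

x = 32

For a sum of weighted absolute distances on a line, the optimum is the weighted median (not the mean). Total weight W = 325; half-weight = 162.5.
Sort by position and accumulate weight:
  mile 11 (Ashton, w=125) → cum 125
  mile 30 (Brookfield, w=30) → cum 155
  mile 32 (Calder, w=100) → cum 255  ≥ 162.5 → median here
  mile 34 (Denby, w=70) → cum 325
Optimal location: mile 32.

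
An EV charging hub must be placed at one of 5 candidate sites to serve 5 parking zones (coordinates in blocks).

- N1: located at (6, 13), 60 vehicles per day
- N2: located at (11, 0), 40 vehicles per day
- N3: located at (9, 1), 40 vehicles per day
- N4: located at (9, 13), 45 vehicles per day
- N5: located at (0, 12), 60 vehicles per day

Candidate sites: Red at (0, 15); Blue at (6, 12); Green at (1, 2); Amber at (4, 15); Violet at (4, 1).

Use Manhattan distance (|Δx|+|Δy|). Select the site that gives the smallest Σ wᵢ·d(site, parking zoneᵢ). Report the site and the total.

Total weighted distance at each candidate:
  Red (0, 15): total = 3115
  Blue (6, 12): total = 1840
  Green (1, 2): total = 3315
  Amber (4, 15): total = 2615
  Violet (4, 1): total = 3025
Minimum is at Blue with total 1840 blocks.

Blue, total 1840 blocks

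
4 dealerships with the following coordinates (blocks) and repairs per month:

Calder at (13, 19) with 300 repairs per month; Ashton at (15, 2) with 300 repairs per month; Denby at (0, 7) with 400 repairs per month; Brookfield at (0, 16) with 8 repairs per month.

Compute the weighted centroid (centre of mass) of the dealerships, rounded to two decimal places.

(8.33, 9.15)

The minimiser of Σwᵢ‖p−pᵢ‖² is the weighted centroid p* = (Σwᵢpᵢ)/(Σwᵢ).
Σwᵢ = 1008.
Σwᵢxᵢ = 300·13 + 300·15 + 400·0 + 8·0 = 8400.
Σwᵢyᵢ = 300·19 + 300·2 + 400·7 + 8·16 = 9228.
x* = 8400/1008 = 8.33, y* = 9228/1008 = 9.15.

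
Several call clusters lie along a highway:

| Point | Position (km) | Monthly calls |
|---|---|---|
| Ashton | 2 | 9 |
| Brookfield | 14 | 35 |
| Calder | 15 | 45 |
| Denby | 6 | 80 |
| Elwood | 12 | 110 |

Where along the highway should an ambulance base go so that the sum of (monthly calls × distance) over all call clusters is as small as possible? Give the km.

For a sum of weighted absolute distances on a line, the optimum is the weighted median (not the mean). Total weight W = 279; half-weight = 139.5.
Sort by position and accumulate weight:
  km 2 (Ashton, w=9) → cum 9
  km 6 (Denby, w=80) → cum 89
  km 12 (Elwood, w=110) → cum 199  ≥ 139.5 → median here
  km 14 (Brookfield, w=35) → cum 234
  km 15 (Calder, w=45) → cum 279
Optimal location: km 12.

x = 12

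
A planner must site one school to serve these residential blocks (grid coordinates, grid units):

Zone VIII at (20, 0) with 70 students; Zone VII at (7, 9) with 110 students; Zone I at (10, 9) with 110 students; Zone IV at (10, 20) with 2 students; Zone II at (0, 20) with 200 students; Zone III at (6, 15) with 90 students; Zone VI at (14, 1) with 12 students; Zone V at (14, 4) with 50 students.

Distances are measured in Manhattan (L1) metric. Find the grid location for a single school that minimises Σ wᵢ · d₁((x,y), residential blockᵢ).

Manhattan distance separates: Σwᵢ(|x−xᵢ|+|y−yᵢ|) = Σwᵢ|x−xᵢ| + Σwᵢ|y−yᵢ|, so x and y are optimised independently as 1-D weighted medians.
Total weight W = 644; half = 322.
x-coordinate, sorted with cumulative weight:
  x=0 (Zone II, w=200) cum 200
  x=6 (Zone III, w=90) cum 290
  x=7 (Zone VII, w=110) cum 400  ← median
  x=10 (Zone I, w=110) cum 510
  x=10 (Zone IV, w=2) cum 512
  x=14 (Zone VI, w=12) cum 524
  x=14 (Zone V, w=50) cum 574
  x=20 (Zone VIII, w=70) cum 644
⇒ x* = 7
y-coordinate, sorted with cumulative weight:
  y=0 (Zone VIII, w=70) cum 70
  y=1 (Zone VI, w=12) cum 82
  y=4 (Zone V, w=50) cum 132
  y=9 (Zone VII, w=110) cum 242
  y=9 (Zone I, w=110) cum 352  ← median
  y=15 (Zone III, w=90) cum 442
  y=20 (Zone IV, w=2) cum 444
  y=20 (Zone II, w=200) cum 644
⇒ y* = 9

(7, 9)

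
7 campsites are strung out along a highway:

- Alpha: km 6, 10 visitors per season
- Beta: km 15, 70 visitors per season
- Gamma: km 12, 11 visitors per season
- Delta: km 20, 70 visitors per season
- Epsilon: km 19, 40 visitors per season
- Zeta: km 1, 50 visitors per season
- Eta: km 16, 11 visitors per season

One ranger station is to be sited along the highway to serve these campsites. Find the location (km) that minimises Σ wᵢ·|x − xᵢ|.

For a sum of weighted absolute distances on a line, the optimum is the weighted median (not the mean). Total weight W = 262; half-weight = 131.
Sort by position and accumulate weight:
  km 1 (Zeta, w=50) → cum 50
  km 6 (Alpha, w=10) → cum 60
  km 12 (Gamma, w=11) → cum 71
  km 15 (Beta, w=70) → cum 141  ≥ 131 → median here
  km 16 (Eta, w=11) → cum 152
  km 19 (Epsilon, w=40) → cum 192
  km 20 (Delta, w=70) → cum 262
Optimal location: km 15.

x = 15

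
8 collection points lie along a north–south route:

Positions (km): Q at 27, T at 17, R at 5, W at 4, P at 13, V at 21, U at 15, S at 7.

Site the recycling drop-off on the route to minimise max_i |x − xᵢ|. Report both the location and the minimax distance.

location 15.5, max distance 11.5

The 1-center on a line is the midpoint of the two extreme points: leftmost at 4, rightmost at 27.
Optimal location = (4 + 27)/2 = 15.5; maximum distance = (27 − 4)/2 = 11.5.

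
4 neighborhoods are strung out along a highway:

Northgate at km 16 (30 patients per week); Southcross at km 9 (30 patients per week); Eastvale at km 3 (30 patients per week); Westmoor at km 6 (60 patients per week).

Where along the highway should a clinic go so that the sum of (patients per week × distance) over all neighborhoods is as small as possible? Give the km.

x = 6

For a sum of weighted absolute distances on a line, the optimum is the weighted median (not the mean). Total weight W = 150; half-weight = 75.
Sort by position and accumulate weight:
  km 3 (Eastvale, w=30) → cum 30
  km 6 (Westmoor, w=60) → cum 90  ≥ 75 → median here
  km 9 (Southcross, w=30) → cum 120
  km 16 (Northgate, w=30) → cum 150
Optimal location: km 6.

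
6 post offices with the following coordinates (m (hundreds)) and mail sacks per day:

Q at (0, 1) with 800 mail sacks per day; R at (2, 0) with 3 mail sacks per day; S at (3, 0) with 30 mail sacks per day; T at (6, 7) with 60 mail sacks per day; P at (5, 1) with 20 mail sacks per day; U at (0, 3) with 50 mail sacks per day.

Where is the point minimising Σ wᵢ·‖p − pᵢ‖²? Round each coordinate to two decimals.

The minimiser of Σwᵢ‖p−pᵢ‖² is the weighted centroid p* = (Σwᵢpᵢ)/(Σwᵢ).
Σwᵢ = 963.
Σwᵢxᵢ = 800·0 + 3·2 + 30·3 + 60·6 + 20·5 + 50·0 = 556.
Σwᵢyᵢ = 800·1 + 3·0 + 30·0 + 60·7 + 20·1 + 50·3 = 1390.
x* = 556/963 = 0.58, y* = 1390/963 = 1.44.

(0.58, 1.44)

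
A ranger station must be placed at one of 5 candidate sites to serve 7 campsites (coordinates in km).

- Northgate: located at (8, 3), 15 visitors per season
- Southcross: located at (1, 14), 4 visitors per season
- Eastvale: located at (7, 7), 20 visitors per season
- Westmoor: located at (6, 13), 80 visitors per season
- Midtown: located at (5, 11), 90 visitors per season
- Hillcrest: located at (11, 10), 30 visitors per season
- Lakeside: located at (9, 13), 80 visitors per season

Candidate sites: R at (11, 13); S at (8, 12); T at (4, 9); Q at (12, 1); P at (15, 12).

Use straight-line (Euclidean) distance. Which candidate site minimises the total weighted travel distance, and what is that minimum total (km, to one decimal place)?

S, total 950.9 km

Total weighted distance at each candidate:
  R (11, 13): total = 1560.2
  S (8, 12): total = 950.9
  T (4, 9): total = 1487.0
  Q (12, 1): total = 3724.5
  P (15, 12): total = 2666.0
Minimum is at S with total 950.9 km.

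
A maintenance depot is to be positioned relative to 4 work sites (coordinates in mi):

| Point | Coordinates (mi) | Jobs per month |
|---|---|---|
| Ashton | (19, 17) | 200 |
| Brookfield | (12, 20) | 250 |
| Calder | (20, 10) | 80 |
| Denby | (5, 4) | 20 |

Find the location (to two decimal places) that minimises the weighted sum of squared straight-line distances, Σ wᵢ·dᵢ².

The minimiser of Σwᵢ‖p−pᵢ‖² is the weighted centroid p* = (Σwᵢpᵢ)/(Σwᵢ).
Σwᵢ = 550.
Σwᵢxᵢ = 200·19 + 250·12 + 80·20 + 20·5 = 8500.
Σwᵢyᵢ = 200·17 + 250·20 + 80·10 + 20·4 = 9280.
x* = 8500/550 = 15.45, y* = 9280/550 = 16.87.

(15.45, 16.87)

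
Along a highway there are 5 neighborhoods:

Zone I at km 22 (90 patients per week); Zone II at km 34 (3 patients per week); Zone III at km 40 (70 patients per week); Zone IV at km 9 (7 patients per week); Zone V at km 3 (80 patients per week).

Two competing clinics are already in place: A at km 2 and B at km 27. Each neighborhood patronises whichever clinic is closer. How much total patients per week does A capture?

87

The indifferent point is the midpoint (2+27)/2 = 14.5; neighborhoods left of it (closer to A at 2) go to A, those right go to B.
  Zone V at 3 (w=80) → A
  Zone IV at 9 (w=7) → A
  Zone I at 22 (w=90) → B
  Zone II at 34 (w=3) → B
  Zone III at 40 (w=70) → B
A captures 87; B captures 163.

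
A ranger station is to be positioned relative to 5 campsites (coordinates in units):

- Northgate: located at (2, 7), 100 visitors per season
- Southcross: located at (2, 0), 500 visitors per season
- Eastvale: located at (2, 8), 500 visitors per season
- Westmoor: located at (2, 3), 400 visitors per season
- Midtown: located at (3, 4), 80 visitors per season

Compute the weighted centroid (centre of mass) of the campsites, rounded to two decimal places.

The minimiser of Σwᵢ‖p−pᵢ‖² is the weighted centroid p* = (Σwᵢpᵢ)/(Σwᵢ).
Σwᵢ = 1580.
Σwᵢxᵢ = 100·2 + 500·2 + 500·2 + 400·2 + 80·3 = 3240.
Σwᵢyᵢ = 100·7 + 500·0 + 500·8 + 400·3 + 80·4 = 6220.
x* = 3240/1580 = 2.05, y* = 6220/1580 = 3.94.

(2.05, 3.94)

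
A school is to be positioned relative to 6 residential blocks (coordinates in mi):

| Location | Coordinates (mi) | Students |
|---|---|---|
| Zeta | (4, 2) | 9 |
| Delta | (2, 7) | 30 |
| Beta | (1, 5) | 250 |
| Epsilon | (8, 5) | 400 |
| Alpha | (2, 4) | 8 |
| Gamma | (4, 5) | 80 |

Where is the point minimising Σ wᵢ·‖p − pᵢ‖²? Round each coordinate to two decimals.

(5.00, 5.03)

The minimiser of Σwᵢ‖p−pᵢ‖² is the weighted centroid p* = (Σwᵢpᵢ)/(Σwᵢ).
Σwᵢ = 777.
Σwᵢxᵢ = 9·4 + 30·2 + 250·1 + 400·8 + 8·2 + 80·4 = 3882.
Σwᵢyᵢ = 9·2 + 30·7 + 250·5 + 400·5 + 8·4 + 80·5 = 3910.
x* = 3882/777 = 5.00, y* = 3910/777 = 5.03.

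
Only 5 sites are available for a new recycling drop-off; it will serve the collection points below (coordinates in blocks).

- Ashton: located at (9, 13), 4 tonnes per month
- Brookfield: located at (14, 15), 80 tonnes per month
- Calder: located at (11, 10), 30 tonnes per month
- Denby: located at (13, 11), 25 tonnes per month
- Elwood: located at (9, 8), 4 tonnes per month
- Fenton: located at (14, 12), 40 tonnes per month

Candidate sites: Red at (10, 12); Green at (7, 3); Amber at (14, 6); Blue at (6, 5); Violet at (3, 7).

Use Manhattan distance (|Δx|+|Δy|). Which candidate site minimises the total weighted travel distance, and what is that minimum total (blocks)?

Red, total 938 blocks

Total weighted distance at each candidate:
  Red (10, 12): total = 938
  Green (7, 3): total = 2916
  Amber (14, 6): total = 1396
  Blue (6, 5): total = 2733
  Violet (3, 7): total = 2916
Minimum is at Red with total 938 blocks.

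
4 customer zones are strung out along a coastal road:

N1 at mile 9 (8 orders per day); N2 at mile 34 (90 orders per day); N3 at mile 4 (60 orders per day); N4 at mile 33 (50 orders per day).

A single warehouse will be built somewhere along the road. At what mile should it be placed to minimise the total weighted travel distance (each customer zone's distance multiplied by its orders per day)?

For a sum of weighted absolute distances on a line, the optimum is the weighted median (not the mean). Total weight W = 208; half-weight = 104.
Sort by position and accumulate weight:
  mile 4 (N3, w=60) → cum 60
  mile 9 (N1, w=8) → cum 68
  mile 33 (N4, w=50) → cum 118  ≥ 104 → median here
  mile 34 (N2, w=90) → cum 208
Optimal location: mile 33.

x = 33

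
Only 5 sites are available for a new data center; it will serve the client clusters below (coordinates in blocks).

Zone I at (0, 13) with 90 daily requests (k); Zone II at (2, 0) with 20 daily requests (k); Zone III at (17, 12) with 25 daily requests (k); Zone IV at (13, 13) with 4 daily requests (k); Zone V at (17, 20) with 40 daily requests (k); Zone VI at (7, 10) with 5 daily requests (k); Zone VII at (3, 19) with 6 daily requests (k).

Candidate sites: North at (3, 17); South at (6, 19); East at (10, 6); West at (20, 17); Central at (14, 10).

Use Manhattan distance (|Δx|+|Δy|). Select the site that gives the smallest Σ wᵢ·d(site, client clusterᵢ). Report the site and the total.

North, total 2268 blocks

Total weighted distance at each candidate:
  North (3, 17): total = 2268
  South (6, 19): total = 2590
  East (10, 6): total = 3170
  West (20, 17): total = 3558
  Central (14, 10): total = 2786
Minimum is at North with total 2268 blocks.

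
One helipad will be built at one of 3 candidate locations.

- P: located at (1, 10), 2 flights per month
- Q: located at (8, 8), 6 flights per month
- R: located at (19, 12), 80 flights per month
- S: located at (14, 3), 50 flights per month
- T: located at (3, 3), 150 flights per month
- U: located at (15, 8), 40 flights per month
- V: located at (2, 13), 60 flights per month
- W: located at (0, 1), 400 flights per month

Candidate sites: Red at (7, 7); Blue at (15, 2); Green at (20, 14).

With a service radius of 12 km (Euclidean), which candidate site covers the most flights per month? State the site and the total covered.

Red, covering 708

Coverage radius r = 12 km; a point is covered iff (Δx)²+(Δy)² ≤ 12² = 144.
  Red (7, 7): covers {P, Q, S, T, U, V, W} → 708
  Blue (15, 2): covers {Q, R, S, U} → 176
  Green (20, 14): covers {R, U} → 120
Maximum coverage at Red: 708 flights per month.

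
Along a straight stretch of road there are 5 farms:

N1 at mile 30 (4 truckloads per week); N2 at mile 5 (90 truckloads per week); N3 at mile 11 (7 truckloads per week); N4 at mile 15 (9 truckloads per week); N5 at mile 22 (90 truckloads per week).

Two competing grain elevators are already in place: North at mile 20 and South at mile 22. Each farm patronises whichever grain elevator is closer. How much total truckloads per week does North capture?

The indifferent point is the midpoint (20+22)/2 = 21; farms left of it (closer to North at 20) go to North, those right go to South.
  N2 at 5 (w=90) → North
  N3 at 11 (w=7) → North
  N4 at 15 (w=9) → North
  N5 at 22 (w=90) → South
  N1 at 30 (w=4) → South
North captures 106; South captures 94.

106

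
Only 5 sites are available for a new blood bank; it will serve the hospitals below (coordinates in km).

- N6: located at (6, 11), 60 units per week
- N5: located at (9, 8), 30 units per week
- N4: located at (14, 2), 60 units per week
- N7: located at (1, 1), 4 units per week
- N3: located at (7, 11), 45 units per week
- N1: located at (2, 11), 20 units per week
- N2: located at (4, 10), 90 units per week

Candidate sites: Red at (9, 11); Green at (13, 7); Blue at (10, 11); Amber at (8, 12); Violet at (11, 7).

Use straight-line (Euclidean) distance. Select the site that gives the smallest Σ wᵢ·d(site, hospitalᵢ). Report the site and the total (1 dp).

Total weighted distance at each candidate:
  Red (9, 11): total = 1627.9
  Green (13, 7): total = 2379.4
  Blue (10, 11): total = 1822.1
  Amber (8, 12): total = 1597.5
  Violet (11, 7): total = 1984.7
Minimum is at Amber with total 1597.5 km.

Amber, total 1597.5 km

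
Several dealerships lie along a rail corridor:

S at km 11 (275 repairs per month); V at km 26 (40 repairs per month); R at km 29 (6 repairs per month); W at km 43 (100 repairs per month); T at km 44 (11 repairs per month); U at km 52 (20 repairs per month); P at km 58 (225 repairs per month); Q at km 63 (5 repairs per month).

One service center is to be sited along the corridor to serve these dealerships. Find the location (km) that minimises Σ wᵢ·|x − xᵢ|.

x = 43

For a sum of weighted absolute distances on a line, the optimum is the weighted median (not the mean). Total weight W = 682; half-weight = 341.
Sort by position and accumulate weight:
  km 11 (S, w=275) → cum 275
  km 26 (V, w=40) → cum 315
  km 29 (R, w=6) → cum 321
  km 43 (W, w=100) → cum 421  ≥ 341 → median here
  km 44 (T, w=11) → cum 432
  km 52 (U, w=20) → cum 452
  km 58 (P, w=225) → cum 677
  km 63 (Q, w=5) → cum 682
Optimal location: km 43.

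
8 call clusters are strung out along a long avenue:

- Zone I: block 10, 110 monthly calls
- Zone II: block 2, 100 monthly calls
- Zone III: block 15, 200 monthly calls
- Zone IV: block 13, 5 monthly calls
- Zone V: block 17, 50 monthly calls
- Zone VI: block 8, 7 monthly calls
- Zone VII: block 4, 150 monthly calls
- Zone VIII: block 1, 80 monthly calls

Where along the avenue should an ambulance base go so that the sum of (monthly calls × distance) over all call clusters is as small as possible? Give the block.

For a sum of weighted absolute distances on a line, the optimum is the weighted median (not the mean). Total weight W = 702; half-weight = 351.
Sort by position and accumulate weight:
  block 1 (Zone VIII, w=80) → cum 80
  block 2 (Zone II, w=100) → cum 180
  block 4 (Zone VII, w=150) → cum 330
  block 8 (Zone VI, w=7) → cum 337
  block 10 (Zone I, w=110) → cum 447  ≥ 351 → median here
  block 13 (Zone IV, w=5) → cum 452
  block 15 (Zone III, w=200) → cum 652
  block 17 (Zone V, w=50) → cum 702
Optimal location: block 10.

x = 10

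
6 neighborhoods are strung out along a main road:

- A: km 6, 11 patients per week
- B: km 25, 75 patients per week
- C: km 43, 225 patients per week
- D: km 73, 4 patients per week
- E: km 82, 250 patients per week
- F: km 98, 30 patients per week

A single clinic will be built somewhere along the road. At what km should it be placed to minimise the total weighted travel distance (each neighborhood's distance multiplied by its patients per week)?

For a sum of weighted absolute distances on a line, the optimum is the weighted median (not the mean). Total weight W = 595; half-weight = 297.5.
Sort by position and accumulate weight:
  km 6 (A, w=11) → cum 11
  km 25 (B, w=75) → cum 86
  km 43 (C, w=225) → cum 311  ≥ 297.5 → median here
  km 73 (D, w=4) → cum 315
  km 82 (E, w=250) → cum 565
  km 98 (F, w=30) → cum 595
Optimal location: km 43.

x = 43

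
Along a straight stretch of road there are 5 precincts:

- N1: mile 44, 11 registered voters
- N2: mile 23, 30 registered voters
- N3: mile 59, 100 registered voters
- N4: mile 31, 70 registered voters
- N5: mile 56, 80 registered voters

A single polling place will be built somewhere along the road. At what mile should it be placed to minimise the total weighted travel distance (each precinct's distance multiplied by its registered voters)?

x = 56

For a sum of weighted absolute distances on a line, the optimum is the weighted median (not the mean). Total weight W = 291; half-weight = 145.5.
Sort by position and accumulate weight:
  mile 23 (N2, w=30) → cum 30
  mile 31 (N4, w=70) → cum 100
  mile 44 (N1, w=11) → cum 111
  mile 56 (N5, w=80) → cum 191  ≥ 145.5 → median here
  mile 59 (N3, w=100) → cum 291
Optimal location: mile 56.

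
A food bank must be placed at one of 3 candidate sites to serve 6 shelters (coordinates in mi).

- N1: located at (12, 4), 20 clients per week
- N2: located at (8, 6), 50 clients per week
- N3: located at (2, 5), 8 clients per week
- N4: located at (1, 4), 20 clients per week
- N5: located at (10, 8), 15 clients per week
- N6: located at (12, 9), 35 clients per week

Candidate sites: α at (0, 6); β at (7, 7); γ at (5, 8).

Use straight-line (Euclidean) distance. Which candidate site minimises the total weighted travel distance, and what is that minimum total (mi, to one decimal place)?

β, total 600.5 mi

Total weighted distance at each candidate:
  α (0, 6): total = 1291.8
  β (7, 7): total = 600.5
  γ (5, 8): total = 811.1
Minimum is at β with total 600.5 mi.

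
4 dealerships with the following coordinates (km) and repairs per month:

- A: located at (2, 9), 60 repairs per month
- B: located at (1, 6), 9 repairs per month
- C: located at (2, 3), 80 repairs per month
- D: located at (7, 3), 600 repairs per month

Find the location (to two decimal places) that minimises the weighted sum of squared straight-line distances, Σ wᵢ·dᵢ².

(5.99, 3.52)

The minimiser of Σwᵢ‖p−pᵢ‖² is the weighted centroid p* = (Σwᵢpᵢ)/(Σwᵢ).
Σwᵢ = 749.
Σwᵢxᵢ = 60·2 + 9·1 + 80·2 + 600·7 = 4489.
Σwᵢyᵢ = 60·9 + 9·6 + 80·3 + 600·3 = 2634.
x* = 4489/749 = 5.99, y* = 2634/749 = 3.52.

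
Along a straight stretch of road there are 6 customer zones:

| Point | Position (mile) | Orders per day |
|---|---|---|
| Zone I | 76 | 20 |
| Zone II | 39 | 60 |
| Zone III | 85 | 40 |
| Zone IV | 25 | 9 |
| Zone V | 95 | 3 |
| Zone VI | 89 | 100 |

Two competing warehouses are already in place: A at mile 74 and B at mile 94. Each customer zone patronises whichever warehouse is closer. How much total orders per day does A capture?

89

The indifferent point is the midpoint (74+94)/2 = 84; customer zones left of it (closer to A at 74) go to A, those right go to B.
  Zone IV at 25 (w=9) → A
  Zone II at 39 (w=60) → A
  Zone I at 76 (w=20) → A
  Zone III at 85 (w=40) → B
  Zone VI at 89 (w=100) → B
  Zone V at 95 (w=3) → B
A captures 89; B captures 143.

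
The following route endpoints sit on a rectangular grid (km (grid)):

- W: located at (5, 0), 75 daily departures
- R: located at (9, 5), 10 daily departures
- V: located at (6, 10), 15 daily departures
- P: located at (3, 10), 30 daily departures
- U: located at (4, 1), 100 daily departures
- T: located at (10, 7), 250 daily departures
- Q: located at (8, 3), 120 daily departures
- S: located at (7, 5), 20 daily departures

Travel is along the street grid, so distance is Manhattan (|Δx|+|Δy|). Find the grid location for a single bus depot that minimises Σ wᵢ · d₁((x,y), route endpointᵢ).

(8, 5)

Manhattan distance separates: Σwᵢ(|x−xᵢ|+|y−yᵢ|) = Σwᵢ|x−xᵢ| + Σwᵢ|y−yᵢ|, so x and y are optimised independently as 1-D weighted medians.
Total weight W = 620; half = 310.
x-coordinate, sorted with cumulative weight:
  x=3 (P, w=30) cum 30
  x=4 (U, w=100) cum 130
  x=5 (W, w=75) cum 205
  x=6 (V, w=15) cum 220
  x=7 (S, w=20) cum 240
  x=8 (Q, w=120) cum 360  ← median
  x=9 (R, w=10) cum 370
  x=10 (T, w=250) cum 620
⇒ x* = 8
y-coordinate, sorted with cumulative weight:
  y=0 (W, w=75) cum 75
  y=1 (U, w=100) cum 175
  y=3 (Q, w=120) cum 295
  y=5 (R, w=10) cum 305
  y=5 (S, w=20) cum 325  ← median
  y=7 (T, w=250) cum 575
  y=10 (V, w=15) cum 590
  y=10 (P, w=30) cum 620
⇒ y* = 5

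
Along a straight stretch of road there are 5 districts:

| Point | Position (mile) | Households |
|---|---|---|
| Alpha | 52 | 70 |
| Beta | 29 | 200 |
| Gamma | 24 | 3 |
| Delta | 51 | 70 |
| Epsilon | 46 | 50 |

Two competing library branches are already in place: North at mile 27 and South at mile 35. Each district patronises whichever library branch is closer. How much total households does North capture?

203

The indifferent point is the midpoint (27+35)/2 = 31; districts left of it (closer to North at 27) go to North, those right go to South.
  Gamma at 24 (w=3) → North
  Beta at 29 (w=200) → North
  Epsilon at 46 (w=50) → South
  Delta at 51 (w=70) → South
  Alpha at 52 (w=70) → South
North captures 203; South captures 190.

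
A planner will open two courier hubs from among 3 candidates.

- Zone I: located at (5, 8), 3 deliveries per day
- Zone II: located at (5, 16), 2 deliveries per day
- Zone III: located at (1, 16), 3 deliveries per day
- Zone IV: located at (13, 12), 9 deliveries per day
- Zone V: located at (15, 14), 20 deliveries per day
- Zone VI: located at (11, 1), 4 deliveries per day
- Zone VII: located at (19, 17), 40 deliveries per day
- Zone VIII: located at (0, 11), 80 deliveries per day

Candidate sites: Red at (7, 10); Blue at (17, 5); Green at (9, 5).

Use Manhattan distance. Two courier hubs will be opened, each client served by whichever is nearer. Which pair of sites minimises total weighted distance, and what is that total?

{Red, Blue}, total 1596

Evaluate every pair (each demand assigned to the nearer of the two):
  {Red, Blue}: total = 1596
  {Red, Green}: total = 1800
  {Blue, Green}: total = 2211
Best pair: {Red, Blue} with total 1596.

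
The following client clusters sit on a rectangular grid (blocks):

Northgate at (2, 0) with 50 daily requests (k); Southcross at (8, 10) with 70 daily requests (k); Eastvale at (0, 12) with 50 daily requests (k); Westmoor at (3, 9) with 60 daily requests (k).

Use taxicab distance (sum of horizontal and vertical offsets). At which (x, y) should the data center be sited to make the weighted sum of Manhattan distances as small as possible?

Manhattan distance separates: Σwᵢ(|x−xᵢ|+|y−yᵢ|) = Σwᵢ|x−xᵢ| + Σwᵢ|y−yᵢ|, so x and y are optimised independently as 1-D weighted medians.
Total weight W = 230; half = 115.
x-coordinate, sorted with cumulative weight:
  x=0 (Eastvale, w=50) cum 50
  x=2 (Northgate, w=50) cum 100
  x=3 (Westmoor, w=60) cum 160  ← median
  x=8 (Southcross, w=70) cum 230
⇒ x* = 3
y-coordinate, sorted with cumulative weight:
  y=0 (Northgate, w=50) cum 50
  y=9 (Westmoor, w=60) cum 110
  y=10 (Southcross, w=70) cum 180  ← median
  y=12 (Eastvale, w=50) cum 230
⇒ y* = 10

(3, 10)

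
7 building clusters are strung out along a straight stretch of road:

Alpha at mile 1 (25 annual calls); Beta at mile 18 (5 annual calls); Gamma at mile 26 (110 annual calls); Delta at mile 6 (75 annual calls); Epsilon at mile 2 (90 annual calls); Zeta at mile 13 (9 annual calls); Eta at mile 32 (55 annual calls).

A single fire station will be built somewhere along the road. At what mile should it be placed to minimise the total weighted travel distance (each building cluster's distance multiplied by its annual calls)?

For a sum of weighted absolute distances on a line, the optimum is the weighted median (not the mean). Total weight W = 369; half-weight = 184.5.
Sort by position and accumulate weight:
  mile 1 (Alpha, w=25) → cum 25
  mile 2 (Epsilon, w=90) → cum 115
  mile 6 (Delta, w=75) → cum 190  ≥ 184.5 → median here
  mile 13 (Zeta, w=9) → cum 199
  mile 18 (Beta, w=5) → cum 204
  mile 26 (Gamma, w=110) → cum 314
  mile 32 (Eta, w=55) → cum 369
Optimal location: mile 6.

x = 6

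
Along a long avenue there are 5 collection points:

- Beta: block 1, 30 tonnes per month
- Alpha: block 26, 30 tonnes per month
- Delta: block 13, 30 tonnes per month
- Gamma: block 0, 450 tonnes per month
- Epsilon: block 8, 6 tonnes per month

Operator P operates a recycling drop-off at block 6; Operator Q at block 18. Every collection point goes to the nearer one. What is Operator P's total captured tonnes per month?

486

The indifferent point is the midpoint (6+18)/2 = 12; collection points left of it (closer to Operator P at 6) go to Operator P, those right go to Operator Q.
  Gamma at 0 (w=450) → Operator P
  Beta at 1 (w=30) → Operator P
  Epsilon at 8 (w=6) → Operator P
  Delta at 13 (w=30) → Operator Q
  Alpha at 26 (w=30) → Operator Q
Operator P captures 486; Operator Q captures 60.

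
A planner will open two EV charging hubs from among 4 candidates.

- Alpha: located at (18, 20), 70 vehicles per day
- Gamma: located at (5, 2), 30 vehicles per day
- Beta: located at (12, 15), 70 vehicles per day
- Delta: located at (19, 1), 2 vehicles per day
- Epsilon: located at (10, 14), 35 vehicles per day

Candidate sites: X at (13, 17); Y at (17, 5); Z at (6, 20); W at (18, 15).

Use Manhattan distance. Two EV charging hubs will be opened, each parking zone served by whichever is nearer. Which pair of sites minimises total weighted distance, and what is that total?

Evaluate every pair (each demand assigned to the nearer of the two):
  {X, Y}: total = 1442
  {X, W}: total = 1490
  {Y, W}: total = 1547
  {X, Z}: total = 1594
  {Z, W}: total = 1685
  {Y, Z}: total = 2422
Best pair: {X, Y} with total 1442.

{X, Y}, total 1442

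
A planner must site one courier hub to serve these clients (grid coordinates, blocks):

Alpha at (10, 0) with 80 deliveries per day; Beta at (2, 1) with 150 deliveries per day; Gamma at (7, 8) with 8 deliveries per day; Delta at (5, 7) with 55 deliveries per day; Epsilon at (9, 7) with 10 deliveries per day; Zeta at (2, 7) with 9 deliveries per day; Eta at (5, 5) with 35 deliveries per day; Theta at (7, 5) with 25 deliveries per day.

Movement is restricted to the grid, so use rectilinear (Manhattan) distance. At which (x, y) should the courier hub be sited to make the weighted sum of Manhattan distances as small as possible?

Manhattan distance separates: Σwᵢ(|x−xᵢ|+|y−yᵢ|) = Σwᵢ|x−xᵢ| + Σwᵢ|y−yᵢ|, so x and y are optimised independently as 1-D weighted medians.
Total weight W = 372; half = 186.
x-coordinate, sorted with cumulative weight:
  x=2 (Beta, w=150) cum 150
  x=2 (Zeta, w=9) cum 159
  x=5 (Delta, w=55) cum 214  ← median
  x=5 (Eta, w=35) cum 249
  x=7 (Gamma, w=8) cum 257
  x=7 (Theta, w=25) cum 282
  x=9 (Epsilon, w=10) cum 292
  x=10 (Alpha, w=80) cum 372
⇒ x* = 5
y-coordinate, sorted with cumulative weight:
  y=0 (Alpha, w=80) cum 80
  y=1 (Beta, w=150) cum 230  ← median
  y=5 (Eta, w=35) cum 265
  y=5 (Theta, w=25) cum 290
  y=7 (Delta, w=55) cum 345
  y=7 (Epsilon, w=10) cum 355
  y=7 (Zeta, w=9) cum 364
  y=8 (Gamma, w=8) cum 372
⇒ y* = 1

(5, 1)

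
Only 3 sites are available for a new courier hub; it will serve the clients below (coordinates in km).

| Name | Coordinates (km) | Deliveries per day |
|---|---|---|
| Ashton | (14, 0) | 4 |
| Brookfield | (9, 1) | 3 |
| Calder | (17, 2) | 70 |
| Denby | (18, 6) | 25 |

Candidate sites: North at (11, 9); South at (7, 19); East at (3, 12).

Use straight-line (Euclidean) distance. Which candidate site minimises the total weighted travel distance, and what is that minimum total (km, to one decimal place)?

North, total 898.4 km

Total weighted distance at each candidate:
  North (11, 9): total = 898.4
  South (7, 19): total = 1941.7
  East (3, 12): total = 1710.9
Minimum is at North with total 898.4 km.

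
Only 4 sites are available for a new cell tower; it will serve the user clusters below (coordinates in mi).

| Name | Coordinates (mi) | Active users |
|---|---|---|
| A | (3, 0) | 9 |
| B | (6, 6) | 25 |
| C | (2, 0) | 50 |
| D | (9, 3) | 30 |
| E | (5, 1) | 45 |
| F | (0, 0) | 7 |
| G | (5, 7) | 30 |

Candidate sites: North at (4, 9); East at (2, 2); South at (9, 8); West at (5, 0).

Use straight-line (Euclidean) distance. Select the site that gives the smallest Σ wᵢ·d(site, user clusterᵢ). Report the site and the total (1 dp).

Total weighted distance at each candidate:
  North (4, 9): total = 1365.7
  East (2, 2): total = 810.7
  South (9, 8): total = 1432.4
  West (5, 0): total = 760.1
Minimum is at West with total 760.1 mi.

West, total 760.1 mi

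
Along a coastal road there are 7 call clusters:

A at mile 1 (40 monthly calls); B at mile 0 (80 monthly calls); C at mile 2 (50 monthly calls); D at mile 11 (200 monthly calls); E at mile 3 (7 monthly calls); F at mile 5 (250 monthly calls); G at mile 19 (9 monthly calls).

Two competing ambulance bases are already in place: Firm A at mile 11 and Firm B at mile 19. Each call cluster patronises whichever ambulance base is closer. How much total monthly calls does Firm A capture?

The indifferent point is the midpoint (11+19)/2 = 15; call clusters left of it (closer to Firm A at 11) go to Firm A, those right go to Firm B.
  B at 0 (w=80) → Firm A
  A at 1 (w=40) → Firm A
  C at 2 (w=50) → Firm A
  E at 3 (w=7) → Firm A
  F at 5 (w=250) → Firm A
  D at 11 (w=200) → Firm A
  G at 19 (w=9) → Firm B
Firm A captures 627; Firm B captures 9.

627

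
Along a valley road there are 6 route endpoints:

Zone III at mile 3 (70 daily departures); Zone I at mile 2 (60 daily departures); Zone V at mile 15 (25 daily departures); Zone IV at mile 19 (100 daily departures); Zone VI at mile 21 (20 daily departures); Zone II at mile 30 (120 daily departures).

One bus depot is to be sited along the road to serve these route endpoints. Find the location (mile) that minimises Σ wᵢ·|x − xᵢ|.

x = 19

For a sum of weighted absolute distances on a line, the optimum is the weighted median (not the mean). Total weight W = 395; half-weight = 197.5.
Sort by position and accumulate weight:
  mile 2 (Zone I, w=60) → cum 60
  mile 3 (Zone III, w=70) → cum 130
  mile 15 (Zone V, w=25) → cum 155
  mile 19 (Zone IV, w=100) → cum 255  ≥ 197.5 → median here
  mile 21 (Zone VI, w=20) → cum 275
  mile 30 (Zone II, w=120) → cum 395
Optimal location: mile 19.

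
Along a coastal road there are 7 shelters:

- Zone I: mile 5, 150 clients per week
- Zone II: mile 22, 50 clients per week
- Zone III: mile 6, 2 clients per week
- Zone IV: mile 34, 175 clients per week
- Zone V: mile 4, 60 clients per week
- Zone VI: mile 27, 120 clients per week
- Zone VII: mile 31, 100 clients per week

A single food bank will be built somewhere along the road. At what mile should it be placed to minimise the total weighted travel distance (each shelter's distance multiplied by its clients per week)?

For a sum of weighted absolute distances on a line, the optimum is the weighted median (not the mean). Total weight W = 657; half-weight = 328.5.
Sort by position and accumulate weight:
  mile 4 (Zone V, w=60) → cum 60
  mile 5 (Zone I, w=150) → cum 210
  mile 6 (Zone III, w=2) → cum 212
  mile 22 (Zone II, w=50) → cum 262
  mile 27 (Zone VI, w=120) → cum 382  ≥ 328.5 → median here
  mile 31 (Zone VII, w=100) → cum 482
  mile 34 (Zone IV, w=175) → cum 657
Optimal location: mile 27.

x = 27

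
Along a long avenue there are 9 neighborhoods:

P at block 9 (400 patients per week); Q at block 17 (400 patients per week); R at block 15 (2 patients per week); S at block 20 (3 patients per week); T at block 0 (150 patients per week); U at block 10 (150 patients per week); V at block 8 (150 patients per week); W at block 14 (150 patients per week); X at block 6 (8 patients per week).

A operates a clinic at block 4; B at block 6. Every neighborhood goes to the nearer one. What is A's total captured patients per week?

The indifferent point is the midpoint (4+6)/2 = 5; neighborhoods left of it (closer to A at 4) go to A, those right go to B.
  T at 0 (w=150) → A
  X at 6 (w=8) → B
  V at 8 (w=150) → B
  P at 9 (w=400) → B
  U at 10 (w=150) → B
  W at 14 (w=150) → B
  R at 15 (w=2) → B
  Q at 17 (w=400) → B
  S at 20 (w=3) → B
A captures 150; B captures 1263.

150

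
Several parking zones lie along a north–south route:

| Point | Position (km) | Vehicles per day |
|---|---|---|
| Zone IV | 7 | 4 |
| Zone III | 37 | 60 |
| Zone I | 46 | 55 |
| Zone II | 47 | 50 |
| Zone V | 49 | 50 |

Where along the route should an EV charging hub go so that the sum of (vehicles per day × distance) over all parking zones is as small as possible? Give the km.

For a sum of weighted absolute distances on a line, the optimum is the weighted median (not the mean). Total weight W = 219; half-weight = 109.5.
Sort by position and accumulate weight:
  km 7 (Zone IV, w=4) → cum 4
  km 37 (Zone III, w=60) → cum 64
  km 46 (Zone I, w=55) → cum 119  ≥ 109.5 → median here
  km 47 (Zone II, w=50) → cum 169
  km 49 (Zone V, w=50) → cum 219
Optimal location: km 46.

x = 46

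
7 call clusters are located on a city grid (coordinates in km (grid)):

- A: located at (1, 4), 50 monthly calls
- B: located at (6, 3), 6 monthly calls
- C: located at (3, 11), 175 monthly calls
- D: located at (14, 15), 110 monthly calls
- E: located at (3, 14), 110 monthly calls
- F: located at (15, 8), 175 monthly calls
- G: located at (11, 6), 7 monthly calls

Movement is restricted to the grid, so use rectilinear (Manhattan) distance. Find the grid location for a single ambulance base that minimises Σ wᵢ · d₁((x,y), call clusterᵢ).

Manhattan distance separates: Σwᵢ(|x−xᵢ|+|y−yᵢ|) = Σwᵢ|x−xᵢ| + Σwᵢ|y−yᵢ|, so x and y are optimised independently as 1-D weighted medians.
Total weight W = 633; half = 316.5.
x-coordinate, sorted with cumulative weight:
  x=1 (A, w=50) cum 50
  x=3 (C, w=175) cum 225
  x=3 (E, w=110) cum 335  ← median
  x=6 (B, w=6) cum 341
  x=11 (G, w=7) cum 348
  x=14 (D, w=110) cum 458
  x=15 (F, w=175) cum 633
⇒ x* = 3
y-coordinate, sorted with cumulative weight:
  y=3 (B, w=6) cum 6
  y=4 (A, w=50) cum 56
  y=6 (G, w=7) cum 63
  y=8 (F, w=175) cum 238
  y=11 (C, w=175) cum 413  ← median
  y=14 (E, w=110) cum 523
  y=15 (D, w=110) cum 633
⇒ y* = 11

(3, 11)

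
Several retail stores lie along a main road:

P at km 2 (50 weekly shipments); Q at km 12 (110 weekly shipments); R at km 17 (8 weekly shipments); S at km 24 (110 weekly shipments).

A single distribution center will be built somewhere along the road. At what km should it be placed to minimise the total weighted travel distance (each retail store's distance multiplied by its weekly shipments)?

For a sum of weighted absolute distances on a line, the optimum is the weighted median (not the mean). Total weight W = 278; half-weight = 139.
Sort by position and accumulate weight:
  km 2 (P, w=50) → cum 50
  km 12 (Q, w=110) → cum 160  ≥ 139 → median here
  km 17 (R, w=8) → cum 168
  km 24 (S, w=110) → cum 278
Optimal location: km 12.

x = 12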